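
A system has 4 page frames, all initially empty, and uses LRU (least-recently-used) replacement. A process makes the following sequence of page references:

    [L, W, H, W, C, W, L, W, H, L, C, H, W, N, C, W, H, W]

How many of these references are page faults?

L -> fault, frames {L}
W -> fault, frames {L,W}
H -> fault, frames {L,W,H}
W -> hit
C -> fault, frames {L,H,W,C}
W -> hit
L -> hit
W -> hit
H -> hit
L -> hit
C -> hit
H -> hit
W -> hit
N -> fault, evict L, frames {C,H,W,N}
C -> hit
W -> hit
H -> hit
W -> hit
Page faults: 5.

5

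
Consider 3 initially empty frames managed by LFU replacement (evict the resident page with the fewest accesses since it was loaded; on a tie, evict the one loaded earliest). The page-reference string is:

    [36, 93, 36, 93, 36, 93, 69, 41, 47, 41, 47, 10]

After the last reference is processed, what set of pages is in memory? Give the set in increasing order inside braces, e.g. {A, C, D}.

{10, 36, 93}

36 -> miss, frames [36]
93 -> miss, frames [36, 93]
36 -> hit
93 -> hit
36 -> hit
93 -> hit
69 -> miss, frames [36, 93, 69]
41 -> miss, evict 69, frames [36, 93, 41]
47 -> miss, evict 41, frames [36, 93, 47]
41 -> miss, evict 47, frames [36, 93, 41]
47 -> miss, evict 41, frames [36, 93, 47]
10 -> miss, evict 47, frames [36, 93, 10]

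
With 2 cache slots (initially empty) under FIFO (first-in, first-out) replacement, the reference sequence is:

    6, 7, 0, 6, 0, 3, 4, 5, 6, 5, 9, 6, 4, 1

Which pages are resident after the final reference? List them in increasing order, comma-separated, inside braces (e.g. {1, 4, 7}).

{1, 4}

6 → fault, frames {6}
7 → fault, frames {6,7}
0 → fault, evict 6, frames {7,0}
6 → fault, evict 7, frames {0,6}
0 → hit
3 → fault, evict 0, frames {6,3}
4 → fault, evict 6, frames {3,4}
5 → fault, evict 3, frames {4,5}
6 → fault, evict 4, frames {5,6}
5 → hit
9 → fault, evict 5, frames {6,9}
6 → hit
4 → fault, evict 6, frames {9,4}
1 → fault, evict 9, frames {4,1}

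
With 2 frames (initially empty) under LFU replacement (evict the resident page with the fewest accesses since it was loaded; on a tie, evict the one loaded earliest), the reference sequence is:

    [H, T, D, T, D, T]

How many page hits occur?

3

H -> miss, frames {H}
T -> miss, frames {H,T}
D -> miss, evict H, frames {T,D}
T -> hit
D -> hit
T -> hit
Hits: 3.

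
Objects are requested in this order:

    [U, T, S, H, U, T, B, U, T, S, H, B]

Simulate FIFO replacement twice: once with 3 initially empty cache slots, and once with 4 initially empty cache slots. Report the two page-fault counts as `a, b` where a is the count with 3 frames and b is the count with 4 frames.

9, 10

3 frames: F F F F F F F . . F F . → 9 faults.
4 frames: F F F F . . F F F F F F → 10 faults.
10 > 9: adding a frame increased faults — Belady's anomaly.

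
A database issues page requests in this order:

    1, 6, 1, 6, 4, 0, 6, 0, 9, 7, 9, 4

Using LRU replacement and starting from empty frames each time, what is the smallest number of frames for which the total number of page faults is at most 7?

3

f=1: 12 faults
f=2: 8 faults
f=3: 7 faults
f=4: 7 faults
f=5: 6 faults
f=6: 6 faults
Smallest f with faults ≤ 7 is 3.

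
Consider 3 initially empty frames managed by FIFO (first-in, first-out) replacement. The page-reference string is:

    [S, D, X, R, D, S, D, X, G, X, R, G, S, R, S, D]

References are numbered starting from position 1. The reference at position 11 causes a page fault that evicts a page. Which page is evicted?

D

pos 1: S -> miss, frames {S}
pos 2: D -> miss, frames {S,D}
pos 3: X -> miss, frames {S,D,X}
pos 4: R -> miss, evict S, frames {D,X,R}
pos 5: D -> hit
pos 6: S -> miss, evict D, frames {X,R,S}
pos 7: D -> miss, evict X, frames {R,S,D}
pos 8: X -> miss, evict R, frames {S,D,X}
pos 9: G -> miss, evict S, frames {D,X,G}
pos 10: X -> hit
pos 11: R -> miss, evict D, frames {X,G,R}
At position 11, page D is evicted.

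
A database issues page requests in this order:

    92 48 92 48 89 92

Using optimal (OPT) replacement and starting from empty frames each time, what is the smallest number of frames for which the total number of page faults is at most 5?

2

f=1: 6 faults
f=2: 3 faults
f=3: 3 faults
Smallest f with faults ≤ 5 is 2.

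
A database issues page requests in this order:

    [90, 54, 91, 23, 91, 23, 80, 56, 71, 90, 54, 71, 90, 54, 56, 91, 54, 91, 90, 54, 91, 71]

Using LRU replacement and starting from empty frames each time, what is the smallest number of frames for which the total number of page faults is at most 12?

4

f=1: 22 faults
f=2: 19 faults
f=3: 13 faults
f=4: 11 faults
f=5: 10 faults
f=6: 10 faults
f=7: 7 faults
Smallest f with faults ≤ 12 is 4.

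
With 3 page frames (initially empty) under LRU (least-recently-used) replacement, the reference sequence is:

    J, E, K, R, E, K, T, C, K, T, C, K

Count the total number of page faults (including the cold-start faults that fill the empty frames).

J: fault, frames [J]
E: fault, frames [J, E]
K: fault, frames [J, E, K]
R: fault, evict J, frames [E, K, R]
E: hit
K: hit
T: fault, evict R, frames [E, K, T]
C: fault, evict E, frames [K, T, C]
K: hit
T: hit
C: hit
K: hit
Page faults: 6.

6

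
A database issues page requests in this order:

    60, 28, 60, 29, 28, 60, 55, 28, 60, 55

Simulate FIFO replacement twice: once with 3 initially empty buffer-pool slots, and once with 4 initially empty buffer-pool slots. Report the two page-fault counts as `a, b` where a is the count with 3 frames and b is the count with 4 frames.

3 frames: F F . F . . F . F . → 5 faults.
4 frames: F F . F . . F . . . → 4 faults.
4 < 5: adding a frame reduced faults, as is typical.

5, 4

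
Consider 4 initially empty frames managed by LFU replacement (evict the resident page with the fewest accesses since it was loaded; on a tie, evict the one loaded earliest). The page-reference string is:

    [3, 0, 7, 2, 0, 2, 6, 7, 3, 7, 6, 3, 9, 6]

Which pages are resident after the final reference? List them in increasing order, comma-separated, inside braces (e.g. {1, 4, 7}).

3 → fault, frames [3]
0 → fault, frames [3, 0]
7 → fault, frames [3, 0, 7]
2 → fault, frames [3, 0, 7, 2]
0 → hit
2 → hit
6 → fault, evict 3, frames [0, 7, 2, 6]
7 → hit
3 → fault, evict 6, frames [0, 7, 2, 3]
7 → hit
6 → fault, evict 3, frames [0, 7, 2, 6]
3 → fault, evict 6, frames [0, 7, 2, 3]
9 → fault, evict 3, frames [0, 7, 2, 9]
6 → fault, evict 9, frames [0, 7, 2, 6]

{0, 2, 6, 7}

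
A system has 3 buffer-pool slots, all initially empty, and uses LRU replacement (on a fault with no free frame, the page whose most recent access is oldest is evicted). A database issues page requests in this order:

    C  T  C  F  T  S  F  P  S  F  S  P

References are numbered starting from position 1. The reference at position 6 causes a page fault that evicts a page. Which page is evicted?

pos 1: C -> fault, frames {C}
pos 2: T -> fault, frames {C,T}
pos 3: C -> hit
pos 4: F -> fault, frames {T,C,F}
pos 5: T -> hit
pos 6: S -> fault, evict C, frames {F,T,S}
At position 6, page C is evicted.

C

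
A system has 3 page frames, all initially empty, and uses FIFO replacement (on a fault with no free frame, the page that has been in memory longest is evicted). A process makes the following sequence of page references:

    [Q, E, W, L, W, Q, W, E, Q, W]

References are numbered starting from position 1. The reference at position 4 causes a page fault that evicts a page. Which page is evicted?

pos 1: Q -> miss, frames [Q]
pos 2: E -> miss, frames [Q, E]
pos 3: W -> miss, frames [Q, E, W]
pos 4: L -> miss, evict Q, frames [E, W, L]
At position 4, page Q is evicted.

Q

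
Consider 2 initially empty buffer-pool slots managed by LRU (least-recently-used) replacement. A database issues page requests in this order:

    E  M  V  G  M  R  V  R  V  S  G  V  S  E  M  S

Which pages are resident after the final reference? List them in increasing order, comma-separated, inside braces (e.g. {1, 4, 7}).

E → fault, frames (E)
M → fault, frames (E M)
V → fault, evict E, frames (M V)
G → fault, evict M, frames (V G)
M → fault, evict V, frames (G M)
R → fault, evict G, frames (M R)
V → fault, evict M, frames (R V)
R → hit
V → hit
S → fault, evict R, frames (V S)
G → fault, evict V, frames (S G)
V → fault, evict S, frames (G V)
S → fault, evict G, frames (V S)
E → fault, evict V, frames (S E)
M → fault, evict S, frames (E M)
S → fault, evict E, frames (M S)

{M, S}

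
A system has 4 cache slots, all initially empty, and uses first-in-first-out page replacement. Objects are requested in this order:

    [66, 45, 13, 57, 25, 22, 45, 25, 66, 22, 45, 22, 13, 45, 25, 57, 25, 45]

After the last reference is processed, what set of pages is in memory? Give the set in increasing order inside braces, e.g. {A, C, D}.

{13, 25, 45, 57}

66: miss, frames {66}
45: miss, frames {66,45}
13: miss, frames {66,45,13}
57: miss, frames {66,45,13,57}
25: miss, evict 66, frames {45,13,57,25}
22: miss, evict 45, frames {13,57,25,22}
45: miss, evict 13, frames {57,25,22,45}
25: hit
66: miss, evict 57, frames {25,22,45,66}
22: hit
45: hit
22: hit
13: miss, evict 25, frames {22,45,66,13}
45: hit
25: miss, evict 22, frames {45,66,13,25}
57: miss, evict 45, frames {66,13,25,57}
25: hit
45: miss, evict 66, frames {13,25,57,45}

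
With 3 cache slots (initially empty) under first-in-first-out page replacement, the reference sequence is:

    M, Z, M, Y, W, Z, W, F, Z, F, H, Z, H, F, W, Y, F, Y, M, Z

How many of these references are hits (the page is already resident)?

8

M → miss, frames (M)
Z → miss, frames (M Z)
M → hit
Y → miss, frames (M Z Y)
W → miss, evict M, frames (Z Y W)
Z → hit
W → hit
F → miss, evict Z, frames (Y W F)
Z → miss, evict Y, frames (W F Z)
F → hit
H → miss, evict W, frames (F Z H)
Z → hit
H → hit
F → hit
W → miss, evict F, frames (Z H W)
Y → miss, evict Z, frames (H W Y)
F → miss, evict H, frames (W Y F)
Y → hit
M → miss, evict W, frames (Y F M)
Z → miss, evict Y, frames (F M Z)
Hits: 8.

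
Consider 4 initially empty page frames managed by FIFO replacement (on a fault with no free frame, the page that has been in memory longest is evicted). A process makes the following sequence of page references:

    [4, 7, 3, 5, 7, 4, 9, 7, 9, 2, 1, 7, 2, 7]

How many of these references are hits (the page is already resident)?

6

4 -> fault, frames [4]
7 -> fault, frames [4, 7]
3 -> fault, frames [4, 7, 3]
5 -> fault, frames [4, 7, 3, 5]
7 -> hit
4 -> hit
9 -> fault, evict 4, frames [7, 3, 5, 9]
7 -> hit
9 -> hit
2 -> fault, evict 7, frames [3, 5, 9, 2]
1 -> fault, evict 3, frames [5, 9, 2, 1]
7 -> fault, evict 5, frames [9, 2, 1, 7]
2 -> hit
7 -> hit
Hits: 6.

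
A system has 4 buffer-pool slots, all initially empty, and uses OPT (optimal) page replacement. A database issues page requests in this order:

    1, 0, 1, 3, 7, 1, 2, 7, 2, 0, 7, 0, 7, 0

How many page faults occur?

1: fault, frames [1]
0: fault, frames [1, 0]
1: hit
3: fault, frames [1, 0, 3]
7: fault, frames [1, 0, 3, 7]
1: hit
2: fault, evict 3, frames [1, 0, 7, 2]
7: hit
2: hit
0: hit
7: hit
0: hit
7: hit
0: hit
Page faults: 5.

5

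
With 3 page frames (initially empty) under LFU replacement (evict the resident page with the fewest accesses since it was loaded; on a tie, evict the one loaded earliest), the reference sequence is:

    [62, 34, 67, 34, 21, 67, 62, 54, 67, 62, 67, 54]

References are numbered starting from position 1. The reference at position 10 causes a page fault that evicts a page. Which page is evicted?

pos 1: 62 → miss, frames [62]
pos 2: 34 → miss, frames [62, 34]
pos 3: 67 → miss, frames [62, 34, 67]
pos 4: 34 → hit
pos 5: 21 → miss, evict 62, frames [34, 67, 21]
pos 6: 67 → hit
pos 7: 62 → miss, evict 21, frames [34, 67, 62]
pos 8: 54 → miss, evict 62, frames [34, 67, 54]
pos 9: 67 → hit
pos 10: 62 → miss, evict 54, frames [34, 67, 62]
At position 10, page 54 is evicted.

54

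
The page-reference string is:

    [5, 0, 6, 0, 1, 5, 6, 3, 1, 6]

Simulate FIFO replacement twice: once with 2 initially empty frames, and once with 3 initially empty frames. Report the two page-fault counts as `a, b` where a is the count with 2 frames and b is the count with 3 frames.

2 frames: F F F . F F F F F F → 9 faults.
3 frames: F F F . F F . F . F → 7 faults.
7 < 9: adding a frame reduced faults, as is typical.

9, 7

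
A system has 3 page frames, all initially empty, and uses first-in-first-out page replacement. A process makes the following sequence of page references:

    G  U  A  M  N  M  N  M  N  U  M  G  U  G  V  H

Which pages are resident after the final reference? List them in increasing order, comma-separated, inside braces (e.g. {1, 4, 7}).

{G, H, V}

G → fault, frames (G)
U → fault, frames (G U)
A → fault, frames (G U A)
M → fault, evict G, frames (U A M)
N → fault, evict U, frames (A M N)
M → hit
N → hit
M → hit
N → hit
U → fault, evict A, frames (M N U)
M → hit
G → fault, evict M, frames (N U G)
U → hit
G → hit
V → fault, evict N, frames (U G V)
H → fault, evict U, frames (G V H)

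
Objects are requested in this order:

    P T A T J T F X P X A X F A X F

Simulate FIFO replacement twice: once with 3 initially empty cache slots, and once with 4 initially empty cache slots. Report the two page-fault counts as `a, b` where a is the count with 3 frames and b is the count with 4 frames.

3 frames: F F F . F . F F F . F . F . F . → 10 faults.
4 frames: F F F . F . F F F . F . . . . . → 8 faults.
8 < 10: adding a frame reduced faults, as is typical.

10, 8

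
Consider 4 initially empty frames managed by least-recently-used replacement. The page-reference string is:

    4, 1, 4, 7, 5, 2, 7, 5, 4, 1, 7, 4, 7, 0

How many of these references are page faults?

7

4: fault, frames {4}
1: fault, frames {4,1}
4: hit
7: fault, frames {1,4,7}
5: fault, frames {1,4,7,5}
2: fault, evict 1, frames {4,7,5,2}
7: hit
5: hit
4: hit
1: fault, evict 2, frames {7,5,4,1}
7: hit
4: hit
7: hit
0: fault, evict 5, frames {1,4,7,0}
Page faults: 7.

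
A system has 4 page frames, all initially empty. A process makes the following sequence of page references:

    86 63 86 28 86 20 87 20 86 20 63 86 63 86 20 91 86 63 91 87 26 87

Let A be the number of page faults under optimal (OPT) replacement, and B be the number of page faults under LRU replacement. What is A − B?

Under OPT: F F . F . F F . . . . . . . . F . . . . F . → 7 faults.
Under LRU: F F . F . F F . . . F . . . . F . . . F F . → 9 faults.
A − B = 7 − 9 = -2.

-2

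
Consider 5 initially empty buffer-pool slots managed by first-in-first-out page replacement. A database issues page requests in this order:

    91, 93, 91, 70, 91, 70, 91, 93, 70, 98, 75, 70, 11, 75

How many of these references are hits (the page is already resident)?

91: miss, frames (91)
93: miss, frames (91 93)
91: hit
70: miss, frames (91 93 70)
91: hit
70: hit
91: hit
93: hit
70: hit
98: miss, frames (91 93 70 98)
75: miss, frames (91 93 70 98 75)
70: hit
11: miss, evict 91, frames (93 70 98 75 11)
75: hit
Hits: 8.

8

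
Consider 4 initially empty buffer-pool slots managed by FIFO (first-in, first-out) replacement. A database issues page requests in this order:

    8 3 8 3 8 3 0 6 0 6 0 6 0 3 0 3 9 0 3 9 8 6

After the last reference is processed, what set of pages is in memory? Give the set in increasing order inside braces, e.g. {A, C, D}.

8 → miss, frames (8)
3 → miss, frames (8 3)
8 → hit
3 → hit
8 → hit
3 → hit
0 → miss, frames (8 3 0)
6 → miss, frames (8 3 0 6)
0 → hit
6 → hit
0 → hit
6 → hit
0 → hit
3 → hit
0 → hit
3 → hit
9 → miss, evict 8, frames (3 0 6 9)
0 → hit
3 → hit
9 → hit
8 → miss, evict 3, frames (0 6 9 8)
6 → hit

{0, 6, 8, 9}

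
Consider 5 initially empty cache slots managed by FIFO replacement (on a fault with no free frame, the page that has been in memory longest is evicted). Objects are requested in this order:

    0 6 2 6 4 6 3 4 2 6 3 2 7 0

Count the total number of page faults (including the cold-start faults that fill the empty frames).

0: fault, frames (0)
6: fault, frames (0 6)
2: fault, frames (0 6 2)
6: hit
4: fault, frames (0 6 2 4)
6: hit
3: fault, frames (0 6 2 4 3)
4: hit
2: hit
6: hit
3: hit
2: hit
7: fault, evict 0, frames (6 2 4 3 7)
0: fault, evict 6, frames (2 4 3 7 0)
Page faults: 7.

7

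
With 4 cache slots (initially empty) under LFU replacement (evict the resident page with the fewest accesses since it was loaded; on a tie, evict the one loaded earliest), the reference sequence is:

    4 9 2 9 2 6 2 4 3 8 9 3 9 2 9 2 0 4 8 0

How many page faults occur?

10

4 -> fault, frames {4}
9 -> fault, frames {4,9}
2 -> fault, frames {4,9,2}
9 -> hit
2 -> hit
6 -> fault, frames {4,9,2,6}
2 -> hit
4 -> hit
3 -> fault, evict 6, frames {4,9,2,3}
8 -> fault, evict 3, frames {4,9,2,8}
9 -> hit
3 -> fault, evict 8, frames {4,9,2,3}
9 -> hit
2 -> hit
9 -> hit
2 -> hit
0 -> fault, evict 3, frames {4,9,2,0}
4 -> hit
8 -> fault, evict 0, frames {4,9,2,8}
0 -> fault, evict 8, frames {4,9,2,0}
Page faults: 10.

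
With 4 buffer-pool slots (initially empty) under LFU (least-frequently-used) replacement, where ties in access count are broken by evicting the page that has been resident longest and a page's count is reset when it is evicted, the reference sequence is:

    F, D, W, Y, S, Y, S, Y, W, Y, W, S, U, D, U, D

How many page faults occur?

9

F: miss, frames {F}
D: miss, frames {F,D}
W: miss, frames {F,D,W}
Y: miss, frames {F,D,W,Y}
S: miss, evict F, frames {D,W,Y,S}
Y: hit
S: hit
Y: hit
W: hit
Y: hit
W: hit
S: hit
U: miss, evict D, frames {W,Y,S,U}
D: miss, evict U, frames {W,Y,S,D}
U: miss, evict D, frames {W,Y,S,U}
D: miss, evict U, frames {W,Y,S,D}
Page faults: 9.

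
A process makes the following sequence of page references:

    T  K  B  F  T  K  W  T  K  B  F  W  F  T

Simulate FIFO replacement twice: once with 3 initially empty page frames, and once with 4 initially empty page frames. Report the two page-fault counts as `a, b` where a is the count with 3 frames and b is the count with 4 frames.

3 frames: F F F F F F F . . F F . . F → 10 faults.
4 frames: F F F F . . F F F F F F . F → 11 faults.
11 > 10: adding a frame increased faults — Belady's anomaly.

10, 11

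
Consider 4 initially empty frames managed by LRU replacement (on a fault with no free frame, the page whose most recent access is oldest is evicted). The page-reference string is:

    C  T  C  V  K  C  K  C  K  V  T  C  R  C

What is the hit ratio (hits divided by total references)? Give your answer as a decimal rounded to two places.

C → fault, frames {C}
T → fault, frames {C,T}
C → hit
V → fault, frames {T,C,V}
K → fault, frames {T,C,V,K}
C → hit
K → hit
C → hit
K → hit
V → hit
T → hit
C → hit
R → fault, evict K, frames {V,T,C,R}
C → hit
Hits: 9 of 14 references → 9/14 = 0.6429.

0.64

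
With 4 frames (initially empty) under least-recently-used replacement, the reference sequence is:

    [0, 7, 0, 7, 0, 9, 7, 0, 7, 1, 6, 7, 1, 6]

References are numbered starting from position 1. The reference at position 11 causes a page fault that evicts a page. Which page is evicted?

pos 1: 0: fault, frames [0]
pos 2: 7: fault, frames [0, 7]
pos 3: 0: hit
pos 4: 7: hit
pos 5: 0: hit
pos 6: 9: fault, frames [7, 0, 9]
pos 7: 7: hit
pos 8: 0: hit
pos 9: 7: hit
pos 10: 1: fault, frames [9, 0, 7, 1]
pos 11: 6: fault, evict 9, frames [0, 7, 1, 6]
At position 11, page 9 is evicted.

9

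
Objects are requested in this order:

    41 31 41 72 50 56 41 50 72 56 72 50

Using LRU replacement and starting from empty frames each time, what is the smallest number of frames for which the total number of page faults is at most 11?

2

f=1: 12 faults
f=2: 10 faults
f=3: 8 faults
f=4: 5 faults
f=5: 5 faults
Smallest f with faults ≤ 11 is 2.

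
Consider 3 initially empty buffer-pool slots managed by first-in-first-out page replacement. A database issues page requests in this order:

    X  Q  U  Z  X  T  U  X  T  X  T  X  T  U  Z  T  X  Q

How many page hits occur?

8

X -> miss, frames {X}
Q -> miss, frames {X,Q}
U -> miss, frames {X,Q,U}
Z -> miss, evict X, frames {Q,U,Z}
X -> miss, evict Q, frames {U,Z,X}
T -> miss, evict U, frames {Z,X,T}
U -> miss, evict Z, frames {X,T,U}
X -> hit
T -> hit
X -> hit
T -> hit
X -> hit
T -> hit
U -> hit
Z -> miss, evict X, frames {T,U,Z}
T -> hit
X -> miss, evict T, frames {U,Z,X}
Q -> miss, evict U, frames {Z,X,Q}
Hits: 8.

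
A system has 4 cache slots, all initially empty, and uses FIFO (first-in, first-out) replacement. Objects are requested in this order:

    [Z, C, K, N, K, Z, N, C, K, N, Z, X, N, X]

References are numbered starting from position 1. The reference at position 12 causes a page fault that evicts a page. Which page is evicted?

pos 1: Z: miss, frames {Z}
pos 2: C: miss, frames {Z,C}
pos 3: K: miss, frames {Z,C,K}
pos 4: N: miss, frames {Z,C,K,N}
pos 5: K: hit
pos 6: Z: hit
pos 7: N: hit
pos 8: C: hit
pos 9: K: hit
pos 10: N: hit
pos 11: Z: hit
pos 12: X: miss, evict Z, frames {C,K,N,X}
At position 12, page Z is evicted.

Z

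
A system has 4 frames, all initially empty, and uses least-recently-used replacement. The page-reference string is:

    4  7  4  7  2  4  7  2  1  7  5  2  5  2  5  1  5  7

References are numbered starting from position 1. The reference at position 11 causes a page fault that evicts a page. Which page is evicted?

pos 1: 4: fault, frames {4}
pos 2: 7: fault, frames {4,7}
pos 3: 4: hit
pos 4: 7: hit
pos 5: 2: fault, frames {4,7,2}
pos 6: 4: hit
pos 7: 7: hit
pos 8: 2: hit
pos 9: 1: fault, frames {4,7,2,1}
pos 10: 7: hit
pos 11: 5: fault, evict 4, frames {2,1,7,5}
At position 11, page 4 is evicted.

4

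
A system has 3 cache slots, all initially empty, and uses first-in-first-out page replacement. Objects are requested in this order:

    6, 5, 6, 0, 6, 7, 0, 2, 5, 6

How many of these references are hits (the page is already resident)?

6: miss, frames [6]
5: miss, frames [6, 5]
6: hit
0: miss, frames [6, 5, 0]
6: hit
7: miss, evict 6, frames [5, 0, 7]
0: hit
2: miss, evict 5, frames [0, 7, 2]
5: miss, evict 0, frames [7, 2, 5]
6: miss, evict 7, frames [2, 5, 6]
Hits: 3.

3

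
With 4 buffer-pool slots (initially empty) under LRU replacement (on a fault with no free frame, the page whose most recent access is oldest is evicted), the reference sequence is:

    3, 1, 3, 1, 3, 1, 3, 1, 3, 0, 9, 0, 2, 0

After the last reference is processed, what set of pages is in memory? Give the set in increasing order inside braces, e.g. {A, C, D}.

{0, 2, 3, 9}

3 -> miss, frames [3]
1 -> miss, frames [3, 1]
3 -> hit
1 -> hit
3 -> hit
1 -> hit
3 -> hit
1 -> hit
3 -> hit
0 -> miss, frames [1, 3, 0]
9 -> miss, frames [1, 3, 0, 9]
0 -> hit
2 -> miss, evict 1, frames [3, 9, 0, 2]
0 -> hit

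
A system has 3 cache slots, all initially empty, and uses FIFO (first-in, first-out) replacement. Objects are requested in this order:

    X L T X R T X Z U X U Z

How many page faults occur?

X → fault, frames (X)
L → fault, frames (X L)
T → fault, frames (X L T)
X → hit
R → fault, evict X, frames (L T R)
T → hit
X → fault, evict L, frames (T R X)
Z → fault, evict T, frames (R X Z)
U → fault, evict R, frames (X Z U)
X → hit
U → hit
Z → hit
Page faults: 7.

7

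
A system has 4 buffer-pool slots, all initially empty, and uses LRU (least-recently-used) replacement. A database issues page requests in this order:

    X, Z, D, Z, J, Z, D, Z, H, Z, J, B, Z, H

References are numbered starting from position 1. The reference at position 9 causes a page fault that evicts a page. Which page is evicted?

X

pos 1: X -> fault, frames (X)
pos 2: Z -> fault, frames (X Z)
pos 3: D -> fault, frames (X Z D)
pos 4: Z -> hit
pos 5: J -> fault, frames (X D Z J)
pos 6: Z -> hit
pos 7: D -> hit
pos 8: Z -> hit
pos 9: H -> fault, evict X, frames (J D Z H)
At position 9, page X is evicted.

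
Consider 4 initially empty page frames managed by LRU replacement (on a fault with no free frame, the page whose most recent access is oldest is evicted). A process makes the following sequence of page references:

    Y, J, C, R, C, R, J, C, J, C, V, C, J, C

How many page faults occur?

Y -> fault, frames [Y]
J -> fault, frames [Y, J]
C -> fault, frames [Y, J, C]
R -> fault, frames [Y, J, C, R]
C -> hit
R -> hit
J -> hit
C -> hit
J -> hit
C -> hit
V -> fault, evict Y, frames [R, J, C, V]
C -> hit
J -> hit
C -> hit
Page faults: 5.

5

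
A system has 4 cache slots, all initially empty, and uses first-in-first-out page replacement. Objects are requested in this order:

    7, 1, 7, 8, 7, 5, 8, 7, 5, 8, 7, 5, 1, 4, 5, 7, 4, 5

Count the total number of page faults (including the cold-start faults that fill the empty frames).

7: miss, frames {7}
1: miss, frames {7,1}
7: hit
8: miss, frames {7,1,8}
7: hit
5: miss, frames {7,1,8,5}
8: hit
7: hit
5: hit
8: hit
7: hit
5: hit
1: hit
4: miss, evict 7, frames {1,8,5,4}
5: hit
7: miss, evict 1, frames {8,5,4,7}
4: hit
5: hit
Page faults: 6.

6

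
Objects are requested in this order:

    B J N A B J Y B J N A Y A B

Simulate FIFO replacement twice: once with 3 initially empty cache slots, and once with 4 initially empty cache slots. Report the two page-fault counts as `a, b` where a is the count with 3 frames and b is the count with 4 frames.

3 frames: F F F F F F F . . F F . . F → 10 faults.
4 frames: F F F F . . F F F F F F . F → 11 faults.
11 > 10: adding a frame increased faults — Belady's anomaly.

10, 11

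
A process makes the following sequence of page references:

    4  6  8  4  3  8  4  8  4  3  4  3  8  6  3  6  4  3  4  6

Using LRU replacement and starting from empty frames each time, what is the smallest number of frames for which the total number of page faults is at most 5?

f=1: 20 faults
f=2: 14 faults
f=3: 6 faults
f=4: 4 faults
Smallest f with faults ≤ 5 is 4.

4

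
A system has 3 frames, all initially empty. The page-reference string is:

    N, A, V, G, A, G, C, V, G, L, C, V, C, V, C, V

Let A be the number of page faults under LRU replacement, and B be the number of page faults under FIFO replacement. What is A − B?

Under LRU: F F F F . . F F . F F F . . . . → 9 faults.
Under FIFO: F F F F . . F . . F . F . . . . → 7 faults.
A − B = 9 − 7 = 2.

2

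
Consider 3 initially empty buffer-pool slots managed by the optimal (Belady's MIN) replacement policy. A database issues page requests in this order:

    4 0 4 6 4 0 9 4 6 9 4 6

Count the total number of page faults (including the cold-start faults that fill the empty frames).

4

4 -> miss, frames (4)
0 -> miss, frames (4 0)
4 -> hit
6 -> miss, frames (4 0 6)
4 -> hit
0 -> hit
9 -> miss, evict 0, frames (4 6 9)
4 -> hit
6 -> hit
9 -> hit
4 -> hit
6 -> hit
Page faults: 4.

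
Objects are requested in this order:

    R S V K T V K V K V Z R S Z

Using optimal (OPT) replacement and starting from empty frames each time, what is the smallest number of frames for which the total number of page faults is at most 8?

f=1: 14 faults
f=2: 9 faults
f=3: 8 faults
f=4: 7 faults
f=5: 6 faults
f=6: 6 faults
Smallest f with faults ≤ 8 is 3.

3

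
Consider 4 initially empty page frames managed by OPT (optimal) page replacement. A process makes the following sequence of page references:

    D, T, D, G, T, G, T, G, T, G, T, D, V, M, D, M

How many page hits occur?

D: miss, frames (D)
T: miss, frames (D T)
D: hit
G: miss, frames (D T G)
T: hit
G: hit
T: hit
G: hit
T: hit
G: hit
T: hit
D: hit
V: miss, frames (D T G V)
M: miss, evict V, frames (D T G M)
D: hit
M: hit
Hits: 11.

11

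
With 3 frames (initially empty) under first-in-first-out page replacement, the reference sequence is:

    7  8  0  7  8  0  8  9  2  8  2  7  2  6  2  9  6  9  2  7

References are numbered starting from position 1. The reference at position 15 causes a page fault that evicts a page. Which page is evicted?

8

pos 1: 7 -> miss, frames [7]
pos 2: 8 -> miss, frames [7, 8]
pos 3: 0 -> miss, frames [7, 8, 0]
pos 4: 7 -> hit
pos 5: 8 -> hit
pos 6: 0 -> hit
pos 7: 8 -> hit
pos 8: 9 -> miss, evict 7, frames [8, 0, 9]
pos 9: 2 -> miss, evict 8, frames [0, 9, 2]
pos 10: 8 -> miss, evict 0, frames [9, 2, 8]
pos 11: 2 -> hit
pos 12: 7 -> miss, evict 9, frames [2, 8, 7]
pos 13: 2 -> hit
pos 14: 6 -> miss, evict 2, frames [8, 7, 6]
pos 15: 2 -> miss, evict 8, frames [7, 6, 2]
At position 15, page 8 is evicted.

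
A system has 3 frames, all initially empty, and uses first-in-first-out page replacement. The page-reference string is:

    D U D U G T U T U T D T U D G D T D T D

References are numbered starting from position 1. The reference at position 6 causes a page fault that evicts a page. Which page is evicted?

D

pos 1: D → fault, frames {D}
pos 2: U → fault, frames {D,U}
pos 3: D → hit
pos 4: U → hit
pos 5: G → fault, frames {D,U,G}
pos 6: T → fault, evict D, frames {U,G,T}
At position 6, page D is evicted.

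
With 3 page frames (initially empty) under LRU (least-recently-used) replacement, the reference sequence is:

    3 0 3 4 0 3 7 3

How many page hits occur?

4

3 -> fault, frames {3}
0 -> fault, frames {3,0}
3 -> hit
4 -> fault, frames {0,3,4}
0 -> hit
3 -> hit
7 -> fault, evict 4, frames {0,3,7}
3 -> hit
Hits: 4.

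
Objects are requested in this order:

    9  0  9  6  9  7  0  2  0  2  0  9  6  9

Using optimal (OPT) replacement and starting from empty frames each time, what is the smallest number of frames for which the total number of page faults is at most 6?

3

f=1: 14 faults
f=2: 8 faults
f=3: 6 faults
f=4: 5 faults
f=5: 5 faults
Smallest f with faults ≤ 6 is 3.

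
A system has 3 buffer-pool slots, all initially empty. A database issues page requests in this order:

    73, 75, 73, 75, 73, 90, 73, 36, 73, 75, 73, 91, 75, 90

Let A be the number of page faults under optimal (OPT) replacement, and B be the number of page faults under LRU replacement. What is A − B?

Under OPT: F F . . . F . F . . . F . F → 6 faults.
Under LRU: F F . . . F . F . F . F . F → 7 faults.
A − B = 6 − 7 = -1.

-1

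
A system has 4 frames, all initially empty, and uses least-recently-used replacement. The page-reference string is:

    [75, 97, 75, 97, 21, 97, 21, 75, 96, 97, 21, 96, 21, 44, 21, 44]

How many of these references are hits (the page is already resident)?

75: fault, frames {75}
97: fault, frames {75,97}
75: hit
97: hit
21: fault, frames {75,97,21}
97: hit
21: hit
75: hit
96: fault, frames {97,21,75,96}
97: hit
21: hit
96: hit
21: hit
44: fault, evict 75, frames {97,96,21,44}
21: hit
44: hit
Hits: 11.

11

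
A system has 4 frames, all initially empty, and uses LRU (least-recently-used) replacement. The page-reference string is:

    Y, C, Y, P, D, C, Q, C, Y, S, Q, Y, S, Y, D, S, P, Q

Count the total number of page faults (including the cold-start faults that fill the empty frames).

Y → fault, frames {Y}
C → fault, frames {Y,C}
Y → hit
P → fault, frames {C,Y,P}
D → fault, frames {C,Y,P,D}
C → hit
Q → fault, evict Y, frames {P,D,C,Q}
C → hit
Y → fault, evict P, frames {D,Q,C,Y}
S → fault, evict D, frames {Q,C,Y,S}
Q → hit
Y → hit
S → hit
Y → hit
D → fault, evict C, frames {Q,S,Y,D}
S → hit
P → fault, evict Q, frames {Y,D,S,P}
Q → fault, evict Y, frames {D,S,P,Q}
Page faults: 10.

10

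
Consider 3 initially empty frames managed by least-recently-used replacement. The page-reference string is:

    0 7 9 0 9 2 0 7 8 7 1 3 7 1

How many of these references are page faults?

0 -> fault, frames [0]
7 -> fault, frames [0, 7]
9 -> fault, frames [0, 7, 9]
0 -> hit
9 -> hit
2 -> fault, evict 7, frames [0, 9, 2]
0 -> hit
7 -> fault, evict 9, frames [2, 0, 7]
8 -> fault, evict 2, frames [0, 7, 8]
7 -> hit
1 -> fault, evict 0, frames [8, 7, 1]
3 -> fault, evict 8, frames [7, 1, 3]
7 -> hit
1 -> hit
Page faults: 8.

8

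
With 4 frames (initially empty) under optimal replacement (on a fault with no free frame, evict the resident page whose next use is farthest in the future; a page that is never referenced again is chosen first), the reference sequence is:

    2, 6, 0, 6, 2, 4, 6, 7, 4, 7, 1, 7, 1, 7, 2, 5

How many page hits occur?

2: miss, frames {2}
6: miss, frames {2,6}
0: miss, frames {2,6,0}
6: hit
2: hit
4: miss, frames {2,6,0,4}
6: hit
7: miss, evict 0, frames {2,6,4,7}
4: hit
7: hit
1: miss, evict 4, frames {2,6,7,1}
7: hit
1: hit
7: hit
2: hit
5: miss, evict 1, frames {2,6,7,5}
Hits: 9.

9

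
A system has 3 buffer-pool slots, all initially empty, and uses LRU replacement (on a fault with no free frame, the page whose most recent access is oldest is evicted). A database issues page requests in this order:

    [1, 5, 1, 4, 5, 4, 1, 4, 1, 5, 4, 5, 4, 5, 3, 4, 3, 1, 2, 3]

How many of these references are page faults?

1 → fault, frames [1]
5 → fault, frames [1, 5]
1 → hit
4 → fault, frames [5, 1, 4]
5 → hit
4 → hit
1 → hit
4 → hit
1 → hit
5 → hit
4 → hit
5 → hit
4 → hit
5 → hit
3 → fault, evict 1, frames [4, 5, 3]
4 → hit
3 → hit
1 → fault, evict 5, frames [4, 3, 1]
2 → fault, evict 4, frames [3, 1, 2]
3 → hit
Page faults: 6.

6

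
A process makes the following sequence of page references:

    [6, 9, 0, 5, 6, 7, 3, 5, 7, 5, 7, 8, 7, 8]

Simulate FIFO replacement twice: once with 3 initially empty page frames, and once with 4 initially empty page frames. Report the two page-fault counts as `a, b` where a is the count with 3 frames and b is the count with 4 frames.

10, 7

3 frames: F F F F F F F F . . . F F . → 10 faults.
4 frames: F F F F . F F . . . . F . . → 7 faults.
7 < 10: adding a frame reduced faults, as is typical.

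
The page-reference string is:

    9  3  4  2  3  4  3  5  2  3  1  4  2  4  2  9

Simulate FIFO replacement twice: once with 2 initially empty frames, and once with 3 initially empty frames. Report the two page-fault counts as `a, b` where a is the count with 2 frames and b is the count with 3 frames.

2 frames: F F F F F F . F F F F F F . . F → 13 faults.
3 frames: F F F F . . . F . F F F F . . F → 10 faults.
10 < 13: adding a frame reduced faults, as is typical.

13, 10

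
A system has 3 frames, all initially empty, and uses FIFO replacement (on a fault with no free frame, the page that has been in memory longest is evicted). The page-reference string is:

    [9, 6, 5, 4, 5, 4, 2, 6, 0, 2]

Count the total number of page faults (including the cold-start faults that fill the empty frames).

9 → miss, frames (9)
6 → miss, frames (9 6)
5 → miss, frames (9 6 5)
4 → miss, evict 9, frames (6 5 4)
5 → hit
4 → hit
2 → miss, evict 6, frames (5 4 2)
6 → miss, evict 5, frames (4 2 6)
0 → miss, evict 4, frames (2 6 0)
2 → hit
Page faults: 7.

7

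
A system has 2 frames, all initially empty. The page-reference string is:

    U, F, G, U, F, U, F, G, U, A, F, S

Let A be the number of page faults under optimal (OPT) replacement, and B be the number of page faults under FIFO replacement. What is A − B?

Under OPT: F F F . F . . F . F F F → 8 faults.
Under FIFO: F F F F F . . F F F F F → 10 faults.
A − B = 8 − 10 = -2.

-2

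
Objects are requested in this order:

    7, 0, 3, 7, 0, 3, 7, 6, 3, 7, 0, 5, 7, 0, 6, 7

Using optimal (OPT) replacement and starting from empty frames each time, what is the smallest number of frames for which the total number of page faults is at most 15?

2

f=1: 16 faults
f=2: 11 faults
f=3: 7 faults
f=4: 5 faults
f=5: 5 faults
Smallest f with faults ≤ 15 is 2.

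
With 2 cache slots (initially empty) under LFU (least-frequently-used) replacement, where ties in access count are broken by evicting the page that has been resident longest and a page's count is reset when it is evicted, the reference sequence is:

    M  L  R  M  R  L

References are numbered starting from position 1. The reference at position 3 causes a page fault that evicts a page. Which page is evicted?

pos 1: M → fault, frames {M}
pos 2: L → fault, frames {M,L}
pos 3: R → fault, evict M, frames {L,R}
At position 3, page M is evicted.

M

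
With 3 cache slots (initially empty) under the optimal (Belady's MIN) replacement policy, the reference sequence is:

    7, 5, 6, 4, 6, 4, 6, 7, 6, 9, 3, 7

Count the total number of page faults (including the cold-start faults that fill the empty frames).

6

7 -> miss, frames [7]
5 -> miss, frames [7, 5]
6 -> miss, frames [7, 5, 6]
4 -> miss, evict 5, frames [7, 6, 4]
6 -> hit
4 -> hit
6 -> hit
7 -> hit
6 -> hit
9 -> miss, evict 4, frames [7, 6, 9]
3 -> miss, evict 9, frames [7, 6, 3]
7 -> hit
Page faults: 6.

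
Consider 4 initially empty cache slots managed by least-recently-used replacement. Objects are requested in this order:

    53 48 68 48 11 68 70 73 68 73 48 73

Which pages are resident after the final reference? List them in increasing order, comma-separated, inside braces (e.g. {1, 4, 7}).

53 -> fault, frames [53]
48 -> fault, frames [53, 48]
68 -> fault, frames [53, 48, 68]
48 -> hit
11 -> fault, frames [53, 68, 48, 11]
68 -> hit
70 -> fault, evict 53, frames [48, 11, 68, 70]
73 -> fault, evict 48, frames [11, 68, 70, 73]
68 -> hit
73 -> hit
48 -> fault, evict 11, frames [70, 68, 73, 48]
73 -> hit

{48, 68, 70, 73}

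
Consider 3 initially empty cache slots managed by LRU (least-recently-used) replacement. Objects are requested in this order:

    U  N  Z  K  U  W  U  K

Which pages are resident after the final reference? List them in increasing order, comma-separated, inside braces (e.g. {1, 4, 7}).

U -> miss, frames (U)
N -> miss, frames (U N)
Z -> miss, frames (U N Z)
K -> miss, evict U, frames (N Z K)
U -> miss, evict N, frames (Z K U)
W -> miss, evict Z, frames (K U W)
U -> hit
K -> hit

{K, U, W}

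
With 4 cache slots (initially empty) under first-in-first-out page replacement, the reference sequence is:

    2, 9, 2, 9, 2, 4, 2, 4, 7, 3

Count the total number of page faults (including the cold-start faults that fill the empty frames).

2: miss, frames [2]
9: miss, frames [2, 9]
2: hit
9: hit
2: hit
4: miss, frames [2, 9, 4]
2: hit
4: hit
7: miss, frames [2, 9, 4, 7]
3: miss, evict 2, frames [9, 4, 7, 3]
Page faults: 5.

5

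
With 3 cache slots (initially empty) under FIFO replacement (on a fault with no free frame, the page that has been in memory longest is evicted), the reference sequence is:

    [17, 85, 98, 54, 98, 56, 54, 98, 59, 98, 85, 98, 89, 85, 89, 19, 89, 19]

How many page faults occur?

10

17: fault, frames (17)
85: fault, frames (17 85)
98: fault, frames (17 85 98)
54: fault, evict 17, frames (85 98 54)
98: hit
56: fault, evict 85, frames (98 54 56)
54: hit
98: hit
59: fault, evict 98, frames (54 56 59)
98: fault, evict 54, frames (56 59 98)
85: fault, evict 56, frames (59 98 85)
98: hit
89: fault, evict 59, frames (98 85 89)
85: hit
89: hit
19: fault, evict 98, frames (85 89 19)
89: hit
19: hit
Page faults: 10.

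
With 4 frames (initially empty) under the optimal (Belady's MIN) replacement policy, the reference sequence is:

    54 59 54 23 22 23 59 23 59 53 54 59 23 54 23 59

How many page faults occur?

5

54: miss, frames {54}
59: miss, frames {54,59}
54: hit
23: miss, frames {54,59,23}
22: miss, frames {54,59,23,22}
23: hit
59: hit
23: hit
59: hit
53: miss, evict 22, frames {54,59,23,53}
54: hit
59: hit
23: hit
54: hit
23: hit
59: hit
Page faults: 5.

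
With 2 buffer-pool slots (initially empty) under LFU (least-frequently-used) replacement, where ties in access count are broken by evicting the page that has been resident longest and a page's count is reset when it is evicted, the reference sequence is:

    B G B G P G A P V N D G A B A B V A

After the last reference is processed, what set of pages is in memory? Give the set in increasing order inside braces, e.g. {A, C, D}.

B → fault, frames [B]
G → fault, frames [B, G]
B → hit
G → hit
P → fault, evict B, frames [G, P]
G → hit
A → fault, evict P, frames [G, A]
P → fault, evict A, frames [G, P]
V → fault, evict P, frames [G, V]
N → fault, evict V, frames [G, N]
D → fault, evict N, frames [G, D]
G → hit
A → fault, evict D, frames [G, A]
B → fault, evict A, frames [G, B]
A → fault, evict B, frames [G, A]
B → fault, evict A, frames [G, B]
V → fault, evict B, frames [G, V]
A → fault, evict V, frames [G, A]

{A, G}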